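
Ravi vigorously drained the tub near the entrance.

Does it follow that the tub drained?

yes

'Ravi drained the tub' is the causative; it entails the inchoative 'the tub drained'.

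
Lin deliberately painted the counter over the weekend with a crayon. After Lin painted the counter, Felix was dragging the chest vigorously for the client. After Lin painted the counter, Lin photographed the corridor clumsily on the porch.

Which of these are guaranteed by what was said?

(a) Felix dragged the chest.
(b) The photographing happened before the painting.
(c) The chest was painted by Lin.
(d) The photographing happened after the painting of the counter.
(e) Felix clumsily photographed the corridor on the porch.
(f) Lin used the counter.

(a), (d)

(a) Entailed — 'drag' is an activity; 'was dragging' entails that some dragging happened, so 'dragged' holds.
(b) Not entailed — the narrative places the painting before the photographing, not after.
(c) Not entailed — Lin painted the counter, not the chest; the chest belongs to the dragging event.
(d) Entailed — the narrative places the painting before the photographing.
(e) Not entailed — the passage has Lin photographing the corridor, not Felix.
(f) Not entailed — the counter is the patient, not an instrument — Lin used a crayon.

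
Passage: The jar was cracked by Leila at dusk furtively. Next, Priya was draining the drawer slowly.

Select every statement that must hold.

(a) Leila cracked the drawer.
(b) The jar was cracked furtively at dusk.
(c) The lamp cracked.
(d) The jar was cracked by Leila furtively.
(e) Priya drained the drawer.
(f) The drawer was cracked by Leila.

(b), (d)

(a) Not entailed — Leila cracked the jar, not the drawer; the drawer belongs to the draining event.
(b) Entailed — generalizing the agent leaves a sub-description the original still satisfies.
(c) Not entailed — the jar is what cracked, not the lamp.
(d) Entailed — the original entails any weakening of itself; this just drops 'at dusk'.
(e) Not entailed — 'was draining' is progressive on an accomplishment; it does not entail the completed 'drained'.
(f) Not entailed — Leila cracked the jar, not the drawer; the drawer belongs to the draining event.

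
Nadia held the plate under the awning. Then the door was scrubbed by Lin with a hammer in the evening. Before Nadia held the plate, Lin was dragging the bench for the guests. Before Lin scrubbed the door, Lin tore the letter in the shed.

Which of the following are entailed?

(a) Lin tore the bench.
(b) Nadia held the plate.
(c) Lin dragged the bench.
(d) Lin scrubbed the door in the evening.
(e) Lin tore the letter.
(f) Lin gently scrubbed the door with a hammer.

(b), (c), (d), (e)

(a) Not entailed — Lin tore the letter, not the bench; the bench belongs to the dragging event.
(b) Entailed — dropping 'under the awning' leaves a sub-description the original still satisfies.
(c) Entailed — 'drag' is an activity; 'was dragging' entails that some dragging happened, so 'dragged' holds.
(d) Entailed — this follows by dropping conjuncts from the scrubbing event's description.
(e) Entailed — dropping 'in the shed' leaves a sub-description the original still satisfies.
(f) Not entailed — 'gently' adds information not in the original event.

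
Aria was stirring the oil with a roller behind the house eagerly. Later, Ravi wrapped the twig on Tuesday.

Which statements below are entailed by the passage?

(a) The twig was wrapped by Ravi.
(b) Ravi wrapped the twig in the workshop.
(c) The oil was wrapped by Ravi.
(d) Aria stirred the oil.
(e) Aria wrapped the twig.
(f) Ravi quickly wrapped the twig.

(a), (d)

(a) Entailed — every conjunct here is already in the original wrapping event.
(b) Not entailed — 'in the workshop' adds information not in the original event.
(c) Not entailed — Ravi wrapped the twig, not the oil; the oil belongs to the stirring event.
(d) Entailed — 'stir' is an activity; 'was stirring' entails that some stirring happened, so 'stirred' holds.
(e) Not entailed — the passage has Ravi wrapping the twig, not Aria.
(f) Not entailed — 'quickly' adds information not in the original event.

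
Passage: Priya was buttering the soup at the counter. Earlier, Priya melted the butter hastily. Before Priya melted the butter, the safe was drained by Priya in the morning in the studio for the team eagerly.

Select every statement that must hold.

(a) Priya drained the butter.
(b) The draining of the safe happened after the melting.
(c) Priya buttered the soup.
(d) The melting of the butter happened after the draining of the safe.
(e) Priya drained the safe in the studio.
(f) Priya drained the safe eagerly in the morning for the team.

(d), (e), (f)

(a) Not entailed — Priya drained the safe, not the butter; the butter belongs to the melting event.
(b) Not entailed — the narrative places the draining before the melting, not after.
(c) Not entailed — 'was buttering' is progressive on an accomplishment; it does not entail the completed 'buttered'.
(d) Entailed — the narrative places the draining before the melting.
(e) Entailed — dropping 'for the team', 'eagerly', 'in the morning' leaves a sub-description the original still satisfies.
(f) Entailed — the original entails any weakening of itself; this just drops 'in the studio'.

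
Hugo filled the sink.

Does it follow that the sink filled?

yes

'Hugo filled the sink' is the causative; it entails the inchoative 'the sink filled'.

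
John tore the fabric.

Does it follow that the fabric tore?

yes

'John tore the fabric' is the causative; it entails the inchoative 'the fabric tore'.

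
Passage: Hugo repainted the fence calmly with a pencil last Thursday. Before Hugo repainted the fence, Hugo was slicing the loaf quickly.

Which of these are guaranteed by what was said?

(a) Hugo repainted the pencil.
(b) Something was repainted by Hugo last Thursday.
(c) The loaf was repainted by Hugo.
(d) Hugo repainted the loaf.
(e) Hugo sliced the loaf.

(a) Not entailed — the pencil is the instrument, not what was repainted.
(b) Entailed — this follows by dropping conjuncts from the repainting event's description.
(c) Not entailed — Hugo repainted the fence, not the loaf; the loaf belongs to the slicing event.
(d) Not entailed — Hugo repainted the fence, not the loaf; the loaf belongs to the slicing event.
(e) Not entailed — 'was slicing' is progressive on an accomplishment; it does not entail the completed 'sliced'.

(b)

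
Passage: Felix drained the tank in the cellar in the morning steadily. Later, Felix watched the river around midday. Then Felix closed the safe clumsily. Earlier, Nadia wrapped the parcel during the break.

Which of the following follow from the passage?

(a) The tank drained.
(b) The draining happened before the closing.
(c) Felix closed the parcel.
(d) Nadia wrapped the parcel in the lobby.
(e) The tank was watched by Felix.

(a), (b)

(a) Entailed — 'Felix drained the tank' is causative; it entails the inchoative 'the tank drained'.
(b) Entailed — the narrative places the draining before the closing.
(c) Not entailed — Felix closed the safe, not the parcel; the parcel belongs to the wrapping event.
(d) Not entailed — 'in the lobby' adds information not in the original event.
(e) Not entailed — Felix watched the river, not the tank; the tank belongs to the draining event.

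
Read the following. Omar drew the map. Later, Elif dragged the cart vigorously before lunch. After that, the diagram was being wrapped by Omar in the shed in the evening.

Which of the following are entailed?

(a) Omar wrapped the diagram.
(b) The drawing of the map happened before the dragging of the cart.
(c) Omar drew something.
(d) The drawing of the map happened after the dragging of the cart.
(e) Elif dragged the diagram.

(b), (c)

(a) Not entailed — 'was wrapping' is progressive on an accomplishment; it does not entail the completed 'wrapped'.
(b) Entailed — the narrative places the drawing before the dragging.
(c) Entailed — generalizing the patient leaves a sub-description the original still satisfies.
(d) Not entailed — the narrative places the drawing before the dragging, not after.
(e) Not entailed — Elif dragged the cart, not the diagram; the diagram belongs to the wrapping event.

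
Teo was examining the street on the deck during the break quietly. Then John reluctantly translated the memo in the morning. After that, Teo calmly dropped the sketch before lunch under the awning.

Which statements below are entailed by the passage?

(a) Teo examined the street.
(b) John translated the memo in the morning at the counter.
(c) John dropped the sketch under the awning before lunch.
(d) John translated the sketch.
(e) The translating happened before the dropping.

(a) Entailed — 'examine' is an activity; 'was examining' entails that some examining happened, so 'examined' holds.
(b) Not entailed — 'at the counter' adds information not in the original event.
(c) Not entailed — the passage has Teo dropping the sketch, not John.
(d) Not entailed — John translated the memo, not the sketch; the sketch belongs to the dropping event.
(e) Entailed — the narrative places the translating before the dropping.

(a), (e)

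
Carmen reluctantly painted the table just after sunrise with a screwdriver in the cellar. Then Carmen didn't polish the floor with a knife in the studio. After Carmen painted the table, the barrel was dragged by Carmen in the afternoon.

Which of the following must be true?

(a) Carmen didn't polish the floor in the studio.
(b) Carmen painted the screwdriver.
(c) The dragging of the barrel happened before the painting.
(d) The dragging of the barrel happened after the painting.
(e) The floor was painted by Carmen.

(a) Not entailed — dropping 'with a knife' under negation is not valid — the original leaves open that Carmen polished the floor some other way.
(b) Not entailed — the screwdriver is the instrument, not what was painted.
(c) Not entailed — the narrative places the painting before the dragging, not after.
(d) Entailed — the narrative places the painting before the dragging.
(e) Not entailed — Carmen painted the table, not the floor; the floor belongs to the polishing event.

(d)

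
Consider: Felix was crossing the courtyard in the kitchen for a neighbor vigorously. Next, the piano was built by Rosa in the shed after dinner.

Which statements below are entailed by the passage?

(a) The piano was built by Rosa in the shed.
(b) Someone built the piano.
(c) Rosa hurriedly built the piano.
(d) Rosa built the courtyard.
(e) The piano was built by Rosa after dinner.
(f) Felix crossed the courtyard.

(a) Entailed — this follows by dropping conjuncts from the building event's description.
(b) Entailed — this follows by dropping conjuncts from the building event's description.
(c) Not entailed — 'hurriedly' adds information not in the original event.
(d) Not entailed — Rosa built the piano, not the courtyard; the courtyard belongs to the crossing event.
(e) Entailed — this follows by dropping conjuncts from the building event's description.
(f) Not entailed — 'was crossing' is progressive on an accomplishment; it does not entail the completed 'crossed'.

(a), (b), (e)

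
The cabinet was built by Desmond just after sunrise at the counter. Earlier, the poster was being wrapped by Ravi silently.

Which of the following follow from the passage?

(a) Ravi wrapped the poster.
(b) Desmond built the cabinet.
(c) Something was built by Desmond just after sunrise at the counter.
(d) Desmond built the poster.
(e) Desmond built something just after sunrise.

(a) Not entailed — 'was wrapping' is progressive on an accomplishment; it does not entail the completed 'wrapped'.
(b) Entailed — dropping 'just after sunrise', 'at the counter' leaves a sub-description the original still satisfies.
(c) Entailed — this follows by dropping conjuncts from the building event's description.
(d) Not entailed — Desmond built the cabinet, not the poster; the poster belongs to the wrapping event.
(e) Entailed — the original entails any weakening of itself; this just drops 'at the counter' and generalizes the patient.

(b), (c), (e)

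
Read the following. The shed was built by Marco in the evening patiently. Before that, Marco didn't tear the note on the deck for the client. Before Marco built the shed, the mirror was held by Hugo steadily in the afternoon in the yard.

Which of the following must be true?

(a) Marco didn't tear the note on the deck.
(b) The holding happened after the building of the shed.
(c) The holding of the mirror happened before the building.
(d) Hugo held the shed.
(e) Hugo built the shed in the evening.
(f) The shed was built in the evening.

(a) Not entailed — dropping 'for the client' under negation is not valid — the original leaves open that Marco tore the note some other way.
(b) Not entailed — the narrative places the holding before the building, not after.
(c) Entailed — the narrative places the holding before the building.
(d) Not entailed — Hugo held the mirror, not the shed; the shed belongs to the building event.
(e) Not entailed — the passage has Marco building the shed, not Hugo.
(f) Entailed — this follows by dropping conjuncts from the building event's description.

(c), (f)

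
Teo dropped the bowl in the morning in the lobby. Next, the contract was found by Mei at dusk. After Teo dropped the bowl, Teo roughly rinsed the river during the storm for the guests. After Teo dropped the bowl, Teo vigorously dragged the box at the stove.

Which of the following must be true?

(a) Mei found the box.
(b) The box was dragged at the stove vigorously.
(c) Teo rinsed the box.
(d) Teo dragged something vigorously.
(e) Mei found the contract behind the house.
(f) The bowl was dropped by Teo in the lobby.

(b), (d), (f)

(a) Not entailed — Mei found the contract, not the box; the box belongs to the dragging event.
(b) Entailed — every conjunct here is already in the original dragging event.
(c) Not entailed — Teo rinsed the river, not the box; the box belongs to the dragging event.
(d) Entailed — every conjunct here is already in the original dragging event.
(e) Not entailed — 'behind the house' adds information not in the original event.
(f) Entailed — dropping 'in the morning' leaves a sub-description the original still satisfies.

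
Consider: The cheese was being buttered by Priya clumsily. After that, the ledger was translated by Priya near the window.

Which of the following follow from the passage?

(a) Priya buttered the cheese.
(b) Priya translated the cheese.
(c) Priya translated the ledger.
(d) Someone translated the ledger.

(c), (d)

(a) Not entailed — 'was buttering' is progressive on an accomplishment; it does not entail the completed 'buttered'.
(b) Not entailed — Priya translated the ledger, not the cheese; the cheese belongs to the buttering event.
(c) Entailed — the original entails any weakening of itself; this just drops 'near the window'.
(d) Entailed — the original entails any weakening of itself; this just drops 'near the window' and generalizes the agent.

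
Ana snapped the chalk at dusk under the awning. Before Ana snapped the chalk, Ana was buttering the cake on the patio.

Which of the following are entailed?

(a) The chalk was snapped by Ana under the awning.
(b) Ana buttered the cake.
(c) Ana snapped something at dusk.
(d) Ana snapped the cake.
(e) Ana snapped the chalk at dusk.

(a) Entailed — dropping 'at dusk' leaves a sub-description the original still satisfies.
(b) Not entailed — 'was buttering' is progressive on an accomplishment; it does not entail the completed 'buttered'.
(c) Entailed — every conjunct here is already in the original snapping event.
(d) Not entailed — Ana snapped the chalk, not the cake; the cake belongs to the buttering event.
(e) Entailed — dropping 'under the awning' leaves a sub-description the original still satisfies.

(a), (c), (e)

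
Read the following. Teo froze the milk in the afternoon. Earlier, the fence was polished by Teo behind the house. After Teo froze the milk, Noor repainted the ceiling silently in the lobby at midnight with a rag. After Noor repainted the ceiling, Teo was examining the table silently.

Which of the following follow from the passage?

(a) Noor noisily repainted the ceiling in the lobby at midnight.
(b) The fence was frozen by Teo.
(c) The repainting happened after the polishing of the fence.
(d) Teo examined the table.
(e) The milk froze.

(c), (d), (e)

(a) Not entailed — 'noisily' adds a manner not in (and inconsistent with) the original.
(b) Not entailed — Teo froze the milk, not the fence; the fence belongs to the polishing event.
(c) Entailed — the narrative places the polishing before the repainting.
(d) Entailed — 'examine' is an activity; 'was examining' entails that some examining happened, so 'examined' holds.
(e) Entailed — 'Teo froze the milk' is causative; it entails the inchoative 'the milk froze'.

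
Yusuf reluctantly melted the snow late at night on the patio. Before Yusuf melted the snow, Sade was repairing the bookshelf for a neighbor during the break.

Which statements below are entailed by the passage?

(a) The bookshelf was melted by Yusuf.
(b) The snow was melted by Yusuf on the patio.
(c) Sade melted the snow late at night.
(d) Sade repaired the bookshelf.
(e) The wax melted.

(a) Not entailed — Yusuf melted the snow, not the bookshelf; the bookshelf belongs to the repairing event.
(b) Entailed — this follows by dropping conjuncts from the melting event's description.
(c) Not entailed — the passage has Yusuf melting the snow, not Sade.
(d) Not entailed — 'was repairing' is progressive on an accomplishment; it does not entail the completed 'repaired'.
(e) Not entailed — the snow is what melted, not the wax.

(b)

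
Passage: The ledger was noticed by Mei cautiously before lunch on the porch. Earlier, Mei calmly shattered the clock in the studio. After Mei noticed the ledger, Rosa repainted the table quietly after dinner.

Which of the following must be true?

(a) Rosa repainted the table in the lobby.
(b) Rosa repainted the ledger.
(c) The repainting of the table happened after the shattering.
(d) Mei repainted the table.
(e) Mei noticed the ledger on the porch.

(a) Not entailed — 'in the lobby' adds information not in the original event.
(b) Not entailed — Rosa repainted the table, not the ledger; the ledger belongs to the noticing event.
(c) Entailed — the narrative places the shattering before the repainting.
(d) Not entailed — the passage has Rosa repainting the table, not Mei.
(e) Entailed — dropping 'before lunch', 'cautiously' leaves a sub-description the original still satisfies.

(c), (e)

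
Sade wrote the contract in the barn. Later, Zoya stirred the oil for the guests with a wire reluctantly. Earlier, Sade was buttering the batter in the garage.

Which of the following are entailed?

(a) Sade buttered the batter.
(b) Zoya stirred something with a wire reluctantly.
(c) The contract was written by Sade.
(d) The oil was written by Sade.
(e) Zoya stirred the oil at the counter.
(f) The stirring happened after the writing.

(a) Not entailed — 'was buttering' is progressive on an accomplishment; it does not entail the completed 'buttered'.
(b) Entailed — every conjunct here is already in the original stirring event.
(c) Entailed — dropping 'in the barn' leaves a sub-description the original still satisfies.
(d) Not entailed — Sade wrote the contract, not the oil; the oil belongs to the stirring event.
(e) Not entailed — 'at the counter' adds information not in the original event.
(f) Entailed — the narrative places the writing before the stirring.

(b), (c), (f)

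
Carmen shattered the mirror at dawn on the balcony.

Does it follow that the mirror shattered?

yes

'Carmen shattered the mirror' is the causative; it entails the inchoative 'the mirror shattered'.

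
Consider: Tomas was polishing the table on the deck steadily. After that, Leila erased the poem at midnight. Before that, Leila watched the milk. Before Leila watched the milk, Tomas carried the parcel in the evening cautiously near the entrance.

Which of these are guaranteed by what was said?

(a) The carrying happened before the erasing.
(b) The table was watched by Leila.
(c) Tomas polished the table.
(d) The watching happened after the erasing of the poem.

(a) Entailed — the narrative places the carrying before the erasing.
(b) Not entailed — Leila watched the milk, not the table; the table belongs to the polishing event.
(c) Entailed — 'polish' is an activity; 'was polishing' entails that some polishing happened, so 'polished' holds.
(d) Not entailed — the narrative places the watching before the erasing, not after.

(a), (c)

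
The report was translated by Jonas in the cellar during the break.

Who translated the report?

Jonas

'Jonas' marks the agent of the translating event.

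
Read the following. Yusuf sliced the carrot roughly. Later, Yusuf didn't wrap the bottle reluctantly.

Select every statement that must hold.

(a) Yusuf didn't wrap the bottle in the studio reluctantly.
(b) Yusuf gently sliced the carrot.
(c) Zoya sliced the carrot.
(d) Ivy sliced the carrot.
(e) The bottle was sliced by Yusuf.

(a)

(a) Entailed — under negation, adding a further restriction is entailed: if no such wrapping event occurred, none occurred in the studio either.
(b) Not entailed — 'gently' adds a manner not in (and inconsistent with) the original.
(c) Not entailed — the passage has Yusuf slicing the carrot, not Zoya.
(d) Not entailed — the passage has Yusuf slicing the carrot, not Ivy.
(e) Not entailed — Yusuf sliced the carrot, not the bottle; the bottle belongs to the wrapping event.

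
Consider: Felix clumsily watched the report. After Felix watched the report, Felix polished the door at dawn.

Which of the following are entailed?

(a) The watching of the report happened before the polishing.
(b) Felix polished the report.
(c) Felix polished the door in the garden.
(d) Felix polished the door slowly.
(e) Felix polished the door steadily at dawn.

(a)

(a) Entailed — the narrative places the watching before the polishing.
(b) Not entailed — Felix polished the door, not the report; the report belongs to the watching event.
(c) Not entailed — 'in the garden' adds information not in the original event.
(d) Not entailed — 'slowly' adds information not in the original event.
(e) Not entailed — 'steadily' adds information not in the original event.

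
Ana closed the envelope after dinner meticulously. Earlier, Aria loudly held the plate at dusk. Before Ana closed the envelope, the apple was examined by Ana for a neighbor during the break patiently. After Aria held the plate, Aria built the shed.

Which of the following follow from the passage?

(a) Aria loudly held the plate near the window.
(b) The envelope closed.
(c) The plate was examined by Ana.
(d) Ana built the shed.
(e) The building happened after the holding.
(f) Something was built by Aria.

(a) Not entailed — 'near the window' adds information not in the original event.
(b) Entailed — 'Ana closed the envelope' is causative; it entails the inchoative 'the envelope closed'.
(c) Not entailed — Ana examined the apple, not the plate; the plate belongs to the holding event.
(d) Not entailed — the passage has Aria building the shed, not Ana.
(e) Entailed — the narrative places the holding before the building.
(f) Entailed — this follows by dropping conjuncts from the building event's description.

(b), (e), (f)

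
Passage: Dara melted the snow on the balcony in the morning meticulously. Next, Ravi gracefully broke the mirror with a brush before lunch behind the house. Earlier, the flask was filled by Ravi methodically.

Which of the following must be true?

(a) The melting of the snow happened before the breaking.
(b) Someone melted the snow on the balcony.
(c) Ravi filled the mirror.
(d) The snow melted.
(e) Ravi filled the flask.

(a), (b), (d), (e)

(a) Entailed — the narrative places the melting before the breaking.
(b) Entailed — every conjunct here is already in the original melting event.
(c) Not entailed — Ravi filled the flask, not the mirror; the mirror belongs to the breaking event.
(d) Entailed — 'Dara melted the snow' is causative; it entails the inchoative 'the snow melted'.
(e) Entailed — this follows by dropping conjuncts from the filling event's description.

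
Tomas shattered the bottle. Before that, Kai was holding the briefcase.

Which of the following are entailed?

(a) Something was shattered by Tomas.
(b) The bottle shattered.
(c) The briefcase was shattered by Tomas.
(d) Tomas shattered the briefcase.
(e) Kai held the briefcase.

(a) Entailed — this follows by dropping conjuncts from the shattering event's description.
(b) Entailed — 'Tomas shattered the bottle' is causative; it entails the inchoative 'the bottle shattered'.
(c) Not entailed — Tomas shattered the bottle, not the briefcase; the briefcase belongs to the holding event.
(d) Not entailed — Tomas shattered the bottle, not the briefcase; the briefcase belongs to the holding event.
(e) Entailed — 'hold' is an activity; 'was holding' entails that some holding happened, so 'held' holds.

(a), (b), (e)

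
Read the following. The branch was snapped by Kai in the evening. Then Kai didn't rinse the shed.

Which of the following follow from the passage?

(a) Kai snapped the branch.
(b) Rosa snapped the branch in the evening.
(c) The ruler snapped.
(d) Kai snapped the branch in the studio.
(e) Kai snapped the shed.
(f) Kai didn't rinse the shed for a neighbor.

(a) Entailed — the original entails any weakening of itself; this just drops 'in the evening'.
(b) Not entailed — the passage has Kai snapping the branch, not Rosa.
(c) Not entailed — the branch is what snapped, not the ruler.
(d) Not entailed — 'in the studio' adds information not in the original event.
(e) Not entailed — Kai snapped the branch, not the shed; the shed belongs to the rinsing event.
(f) Entailed — under negation, adding a further restriction is entailed: if no such rinsing event occurred, none occurred for a neighbor either.

(a), (f)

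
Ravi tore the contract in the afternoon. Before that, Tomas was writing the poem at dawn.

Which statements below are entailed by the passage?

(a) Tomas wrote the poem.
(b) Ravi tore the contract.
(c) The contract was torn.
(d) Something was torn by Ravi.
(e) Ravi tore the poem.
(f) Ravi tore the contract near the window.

(a) Not entailed — 'was writing' is progressive on an accomplishment; it does not entail the completed 'wrote'.
(b) Entailed — this follows by dropping conjuncts from the tearing event's description.
(c) Entailed — dropping 'in the afternoon' and generalizing the agent leaves a sub-description the original still satisfies.
(d) Entailed — dropping 'in the afternoon' and generalizing the patient leaves a sub-description the original still satisfies.
(e) Not entailed — Ravi tore the contract, not the poem; the poem belongs to the writing event.
(f) Not entailed — 'near the window' adds information not in the original event.

(b), (c), (d)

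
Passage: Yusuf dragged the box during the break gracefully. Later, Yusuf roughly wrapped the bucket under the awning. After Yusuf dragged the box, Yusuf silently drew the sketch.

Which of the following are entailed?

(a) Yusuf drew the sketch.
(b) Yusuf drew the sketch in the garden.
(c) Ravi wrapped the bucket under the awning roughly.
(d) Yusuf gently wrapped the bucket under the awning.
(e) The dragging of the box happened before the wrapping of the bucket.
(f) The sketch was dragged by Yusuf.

(a), (e)

(a) Entailed — this follows by dropping conjuncts from the drawing event's description.
(b) Not entailed — 'in the garden' adds information not in the original event.
(c) Not entailed — the passage has Yusuf wrapping the bucket, not Ravi.
(d) Not entailed — 'gently' adds a manner not in (and inconsistent with) the original.
(e) Entailed — the narrative places the dragging before the wrapping.
(f) Not entailed — Yusuf dragged the box, not the sketch; the sketch belongs to the drawing event.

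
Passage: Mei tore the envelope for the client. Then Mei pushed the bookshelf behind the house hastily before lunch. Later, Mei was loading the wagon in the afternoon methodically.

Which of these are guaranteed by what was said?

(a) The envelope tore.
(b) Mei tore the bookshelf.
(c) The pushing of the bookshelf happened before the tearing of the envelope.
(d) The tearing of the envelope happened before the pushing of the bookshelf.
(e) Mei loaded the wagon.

(a) Entailed — 'Mei tore the envelope' is causative; it entails the inchoative 'the envelope tore'.
(b) Not entailed — Mei tore the envelope, not the bookshelf; the bookshelf belongs to the pushing event.
(c) Not entailed — the narrative places the tearing before the pushing, not after.
(d) Entailed — the narrative places the tearing before the pushing.
(e) Not entailed — 'was loading' is progressive on an accomplishment; it does not entail the completed 'loaded'.

(a), (d)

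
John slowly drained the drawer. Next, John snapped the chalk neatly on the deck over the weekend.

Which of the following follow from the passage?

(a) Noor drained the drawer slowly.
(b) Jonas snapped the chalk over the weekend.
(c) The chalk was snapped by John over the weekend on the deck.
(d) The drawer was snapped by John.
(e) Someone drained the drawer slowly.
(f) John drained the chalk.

(a) Not entailed — the passage has John draining the drawer, not Noor.
(b) Not entailed — the passage has John snapping the chalk, not Jonas.
(c) Entailed — dropping 'neatly' leaves a sub-description the original still satisfies.
(d) Not entailed — John snapped the chalk, not the drawer; the drawer belongs to the draining event.
(e) Entailed — the original entails any weakening of itself; this just generalizes the agent.
(f) Not entailed — John drained the drawer, not the chalk; the chalk belongs to the snapping event.

(c), (e)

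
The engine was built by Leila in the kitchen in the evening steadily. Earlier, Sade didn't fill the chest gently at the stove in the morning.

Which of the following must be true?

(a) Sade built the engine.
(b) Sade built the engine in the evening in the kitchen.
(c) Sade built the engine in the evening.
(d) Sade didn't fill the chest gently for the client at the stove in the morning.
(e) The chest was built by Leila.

(a) Not entailed — the passage has Leila building the engine, not Sade.
(b) Not entailed — the passage has Leila building the engine, not Sade.
(c) Not entailed — the passage has Leila building the engine, not Sade.
(d) Entailed — under negation, adding a further restriction is entailed: if no such filling event occurred, none occurred for the client either.
(e) Not entailed — Leila built the engine, not the chest; the chest belongs to the filling event.

(d)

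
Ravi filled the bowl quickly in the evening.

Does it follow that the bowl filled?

'Ravi filled the bowl' is the causative; it entails the inchoative 'the bowl filled'.

yes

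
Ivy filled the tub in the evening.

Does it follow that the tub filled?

'Ivy filled the tub' is the causative; it entails the inchoative 'the tub filled'.

yes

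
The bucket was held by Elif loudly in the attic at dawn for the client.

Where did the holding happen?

'in the attic' marks the location of the holding event.

in the attic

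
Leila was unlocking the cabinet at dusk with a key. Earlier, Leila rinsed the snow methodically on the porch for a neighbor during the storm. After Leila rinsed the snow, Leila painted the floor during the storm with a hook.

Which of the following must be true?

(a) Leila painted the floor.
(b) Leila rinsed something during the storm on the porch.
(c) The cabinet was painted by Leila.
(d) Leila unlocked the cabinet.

(a), (b)

(a) Entailed — every conjunct here is already in the original painting event.
(b) Entailed — this follows by dropping conjuncts from the rinsing event's description.
(c) Not entailed — Leila painted the floor, not the cabinet; the cabinet belongs to the unlocking event.
(d) Not entailed — 'was unlocking' is progressive on an accomplishment; it does not entail the completed 'unlocked'.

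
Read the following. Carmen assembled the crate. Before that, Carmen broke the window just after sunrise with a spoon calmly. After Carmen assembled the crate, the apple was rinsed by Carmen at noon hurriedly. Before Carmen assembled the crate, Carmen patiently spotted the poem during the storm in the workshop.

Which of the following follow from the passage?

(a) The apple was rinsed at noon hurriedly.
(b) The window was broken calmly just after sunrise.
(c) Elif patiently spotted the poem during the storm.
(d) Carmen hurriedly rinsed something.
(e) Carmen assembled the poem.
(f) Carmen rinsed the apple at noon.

(a) Entailed — the original entails any weakening of itself; this just generalizes the agent.
(b) Entailed — every conjunct here is already in the original breaking event.
(c) Not entailed — the passage has Carmen spotting the poem, not Elif.
(d) Entailed — the original entails any weakening of itself; this just drops 'at noon' and generalizes the patient.
(e) Not entailed — Carmen assembled the crate, not the poem; the poem belongs to the spotting event.
(f) Entailed — dropping 'hurriedly' leaves a sub-description the original still satisfies.

(a), (b), (d), (f)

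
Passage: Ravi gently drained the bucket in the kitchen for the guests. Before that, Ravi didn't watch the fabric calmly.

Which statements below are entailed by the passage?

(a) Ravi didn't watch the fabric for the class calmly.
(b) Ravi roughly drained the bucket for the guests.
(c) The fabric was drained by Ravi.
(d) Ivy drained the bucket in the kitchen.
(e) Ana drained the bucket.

(a)

(a) Entailed — under negation, adding a further restriction is entailed: if no such watching event occurred, none occurred for the class either.
(b) Not entailed — 'roughly' adds a manner not in (and inconsistent with) the original.
(c) Not entailed — Ravi drained the bucket, not the fabric; the fabric belongs to the watching event.
(d) Not entailed — the passage has Ravi draining the bucket, not Ivy.
(e) Not entailed — the passage has Ravi draining the bucket, not Ana.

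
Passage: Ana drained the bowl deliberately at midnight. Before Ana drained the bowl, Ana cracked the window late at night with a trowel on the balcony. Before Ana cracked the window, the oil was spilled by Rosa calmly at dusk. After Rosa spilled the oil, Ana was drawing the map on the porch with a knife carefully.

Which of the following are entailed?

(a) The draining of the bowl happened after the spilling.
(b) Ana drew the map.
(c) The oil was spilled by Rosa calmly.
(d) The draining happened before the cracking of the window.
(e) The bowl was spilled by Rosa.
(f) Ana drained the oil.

(a) Entailed — the narrative places the spilling before the draining.
(b) Not entailed — 'was drawing' is progressive on an accomplishment; it does not entail the completed 'drew'.
(c) Entailed — this follows by dropping conjuncts from the spilling event's description.
(d) Not entailed — the narrative places the cracking before the draining, not after.
(e) Not entailed — Rosa spilled the oil, not the bowl; the bowl belongs to the draining event.
(f) Not entailed — Ana drained the bowl, not the oil; the oil belongs to the spilling event.

(a), (c)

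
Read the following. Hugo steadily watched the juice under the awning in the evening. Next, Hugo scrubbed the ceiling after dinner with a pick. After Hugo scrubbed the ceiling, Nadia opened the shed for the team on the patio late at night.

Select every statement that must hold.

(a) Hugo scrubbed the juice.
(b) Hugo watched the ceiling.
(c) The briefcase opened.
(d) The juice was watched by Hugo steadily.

(d)

(a) Not entailed — Hugo scrubbed the ceiling, not the juice; the juice belongs to the watching event.
(b) Not entailed — Hugo watched the juice, not the ceiling; the ceiling belongs to the scrubbing event.
(c) Not entailed — the shed is what opened, not the briefcase.
(d) Entailed — the original entails any weakening of itself; this just drops 'in the evening', 'under the awning'.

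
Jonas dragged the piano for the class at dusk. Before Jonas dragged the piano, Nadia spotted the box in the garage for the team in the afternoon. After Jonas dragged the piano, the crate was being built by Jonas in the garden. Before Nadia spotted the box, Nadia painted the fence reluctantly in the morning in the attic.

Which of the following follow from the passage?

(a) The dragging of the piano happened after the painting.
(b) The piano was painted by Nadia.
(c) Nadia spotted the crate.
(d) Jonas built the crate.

(a)

(a) Entailed — the narrative places the painting before the dragging.
(b) Not entailed — Nadia painted the fence, not the piano; the piano belongs to the dragging event.
(c) Not entailed — Nadia spotted the box, not the crate; the crate belongs to the building event.
(d) Not entailed — 'was building' is progressive on an accomplishment; it does not entail the completed 'built'.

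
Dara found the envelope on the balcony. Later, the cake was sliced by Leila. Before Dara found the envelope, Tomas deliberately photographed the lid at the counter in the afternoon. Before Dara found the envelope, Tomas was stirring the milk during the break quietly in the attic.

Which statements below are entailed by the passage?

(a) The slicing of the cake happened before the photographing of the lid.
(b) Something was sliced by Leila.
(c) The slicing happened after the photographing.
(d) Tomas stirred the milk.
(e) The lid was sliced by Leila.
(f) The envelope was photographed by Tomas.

(a) Not entailed — the narrative places the photographing before the slicing, not after.
(b) Entailed — the original entails any weakening of itself; this just generalizes the patient.
(c) Entailed — the narrative places the photographing before the slicing.
(d) Entailed — 'stir' is an activity; 'was stirring' entails that some stirring happened, so 'stirred' holds.
(e) Not entailed — Leila sliced the cake, not the lid; the lid belongs to the photographing event.
(f) Not entailed — Tomas photographed the lid, not the envelope; the envelope belongs to the finding event.

(b), (c), (d)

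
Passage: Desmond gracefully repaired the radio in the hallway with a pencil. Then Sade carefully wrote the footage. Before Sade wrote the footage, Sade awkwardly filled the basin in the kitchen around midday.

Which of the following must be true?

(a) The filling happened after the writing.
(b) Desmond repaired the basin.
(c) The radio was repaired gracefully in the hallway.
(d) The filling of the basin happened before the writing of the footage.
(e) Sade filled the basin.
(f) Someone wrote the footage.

(c), (d), (e), (f)

(a) Not entailed — the narrative places the filling before the writing, not after.
(b) Not entailed — Desmond repaired the radio, not the basin; the basin belongs to the filling event.
(c) Entailed — this follows by dropping conjuncts from the repairing event's description.
(d) Entailed — the narrative places the filling before the writing.
(e) Entailed — the original entails any weakening of itself; this just drops 'around midday', 'awkwardly', 'in the kitchen'.
(f) Entailed — the original entails any weakening of itself; this just drops 'carefully' and generalizes the agent.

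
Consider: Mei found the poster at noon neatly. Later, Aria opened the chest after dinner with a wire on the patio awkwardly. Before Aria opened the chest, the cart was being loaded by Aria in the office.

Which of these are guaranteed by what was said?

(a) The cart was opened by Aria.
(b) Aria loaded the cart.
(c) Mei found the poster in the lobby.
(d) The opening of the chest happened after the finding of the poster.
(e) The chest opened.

(a) Not entailed — Aria opened the chest, not the cart; the cart belongs to the loading event.
(b) Not entailed — 'was loading' is progressive on an accomplishment; it does not entail the completed 'loaded'.
(c) Not entailed — 'in the lobby' adds information not in the original event.
(d) Entailed — the narrative places the finding before the opening.
(e) Entailed — 'Aria opened the chest' is causative; it entails the inchoative 'the chest opened'.

(d), (e)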